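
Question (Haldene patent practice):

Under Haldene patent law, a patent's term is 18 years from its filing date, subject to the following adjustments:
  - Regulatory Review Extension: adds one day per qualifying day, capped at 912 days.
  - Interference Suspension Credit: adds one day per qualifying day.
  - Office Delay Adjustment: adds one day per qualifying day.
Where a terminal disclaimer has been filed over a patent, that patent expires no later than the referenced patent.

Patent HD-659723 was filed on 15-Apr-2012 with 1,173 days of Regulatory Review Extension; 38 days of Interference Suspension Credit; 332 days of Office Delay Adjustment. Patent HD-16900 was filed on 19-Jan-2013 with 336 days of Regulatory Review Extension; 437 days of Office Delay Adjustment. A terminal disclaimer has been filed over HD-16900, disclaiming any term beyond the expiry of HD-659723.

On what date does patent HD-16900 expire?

2033-03-02

Natural term of HD-16900:
  Base: filing + 18 years → 19 January 2031.
  Regulatory Review Extension: 336 days (within the 912-day cap) → +336 days → 21 December 2031.
  Office Delay Adjustment: +437 days → 2 March 2033.
Expiry of referenced patent HD-659723:
  Base: filing + 18 years → 15 April 2030.
  Regulatory Review Extension: 1173 days claimed exceeds the 912-day cap, so +912 days → 13 October 2032.
  Interference Suspension Credit: +38 days → 20 November 2032.
  Office Delay Adjustment: +332 days → 18 October 2033.
Terminal disclaimer: HD-16900 expires on the earlier of 2 March 2033 and 18 October 2033.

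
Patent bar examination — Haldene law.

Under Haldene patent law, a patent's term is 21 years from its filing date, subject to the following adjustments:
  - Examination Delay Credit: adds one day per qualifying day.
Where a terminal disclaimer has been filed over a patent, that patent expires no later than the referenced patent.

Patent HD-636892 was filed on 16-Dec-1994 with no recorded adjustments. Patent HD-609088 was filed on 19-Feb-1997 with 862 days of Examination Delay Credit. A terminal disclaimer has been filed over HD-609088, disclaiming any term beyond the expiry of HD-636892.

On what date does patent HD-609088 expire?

Natural term of HD-609088:
  Base: filing + 21 years → 19 February 2018.
  Examination Delay Credit: +862 days → 30 June 2020.
Expiry of referenced patent HD-636892:
  Base: filing + 21 years → 16 December 2015.
Terminal disclaimer: HD-609088 expires on the earlier of 30 June 2020 and 16 December 2015.

December 16, 2015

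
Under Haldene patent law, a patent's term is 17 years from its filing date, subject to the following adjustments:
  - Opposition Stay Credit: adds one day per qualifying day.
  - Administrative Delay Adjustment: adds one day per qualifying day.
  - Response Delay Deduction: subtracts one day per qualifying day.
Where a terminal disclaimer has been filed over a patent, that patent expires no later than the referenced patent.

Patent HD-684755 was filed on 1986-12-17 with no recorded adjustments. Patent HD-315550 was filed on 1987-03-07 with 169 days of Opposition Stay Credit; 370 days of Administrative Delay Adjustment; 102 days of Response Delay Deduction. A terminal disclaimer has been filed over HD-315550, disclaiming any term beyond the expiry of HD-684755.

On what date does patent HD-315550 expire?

Natural term of HD-315550:
  Base: filing + 17 years → 7 March 2004.
  Opposition Stay Credit: +169 days → 23 August 2004.
  Administrative Delay Adjustment: +370 days → 28 August 2005.
  Response Delay Deduction: −102 days → 18 May 2005.
Expiry of referenced patent HD-684755:
  Base: filing + 17 years → 17 December 2003.
Terminal disclaimer: HD-315550 expires on the earlier of 18 May 2005 and 17 December 2003.

2003-12-17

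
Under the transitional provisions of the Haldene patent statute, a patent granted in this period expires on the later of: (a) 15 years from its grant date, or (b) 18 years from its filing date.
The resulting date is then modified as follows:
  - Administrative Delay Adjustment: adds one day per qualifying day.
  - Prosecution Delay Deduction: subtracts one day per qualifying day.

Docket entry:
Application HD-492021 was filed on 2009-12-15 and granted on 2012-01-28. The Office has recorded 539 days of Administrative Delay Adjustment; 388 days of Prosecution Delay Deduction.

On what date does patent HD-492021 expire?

May 14, 2028

(a) grant + 15 years → 28 January 2027.
(b) filing + 18 years → 15 December 2027.
Later of the two: 15 December 2027.
Administrative Delay Adjustment: +539 days → 6 June 2029.
Prosecution Delay Deduction: −388 days → 14 May 2028.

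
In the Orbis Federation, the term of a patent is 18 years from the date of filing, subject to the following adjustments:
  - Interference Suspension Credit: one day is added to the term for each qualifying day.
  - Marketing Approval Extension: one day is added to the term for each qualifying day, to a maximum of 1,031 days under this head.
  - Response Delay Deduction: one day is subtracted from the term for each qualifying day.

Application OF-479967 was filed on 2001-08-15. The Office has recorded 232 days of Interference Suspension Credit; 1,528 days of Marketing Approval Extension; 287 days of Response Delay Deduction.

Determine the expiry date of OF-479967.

April 17, 2022

Base term: filing date + 18 years → 15 August 2019.
Interference Suspension Credit: +232 days → 3 April 2020.
Marketing Approval Extension: 1528 days claimed exceeds the 1031-day cap, so +1031 days → 29 January 2023.
Response Delay Deduction: −287 days → 17 April 2022.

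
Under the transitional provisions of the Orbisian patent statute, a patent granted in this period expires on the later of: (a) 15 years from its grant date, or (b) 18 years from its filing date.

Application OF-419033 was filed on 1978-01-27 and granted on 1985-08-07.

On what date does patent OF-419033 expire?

(a) grant + 15 years → 7 August 2000.
(b) filing + 18 years → 27 January 1996.
Later of the two: 7 August 2000.

2000-08-07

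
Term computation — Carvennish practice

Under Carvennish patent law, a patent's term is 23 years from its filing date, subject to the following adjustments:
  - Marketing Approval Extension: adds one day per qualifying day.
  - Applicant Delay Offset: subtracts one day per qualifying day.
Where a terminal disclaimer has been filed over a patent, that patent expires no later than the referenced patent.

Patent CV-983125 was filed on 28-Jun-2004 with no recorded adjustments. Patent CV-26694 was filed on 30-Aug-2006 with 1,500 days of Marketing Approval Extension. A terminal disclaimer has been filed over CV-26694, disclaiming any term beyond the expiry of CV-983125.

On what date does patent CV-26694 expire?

2027-06-28

Natural term of CV-26694:
  Base: filing + 23 years → 30 August 2029.
  Marketing Approval Extension: +1500 days → 8 October 2033.
Expiry of referenced patent CV-983125:
  Base: filing + 23 years → 28 June 2027.
Terminal disclaimer: CV-26694 expires on the earlier of 8 October 2033 and 28 June 2027.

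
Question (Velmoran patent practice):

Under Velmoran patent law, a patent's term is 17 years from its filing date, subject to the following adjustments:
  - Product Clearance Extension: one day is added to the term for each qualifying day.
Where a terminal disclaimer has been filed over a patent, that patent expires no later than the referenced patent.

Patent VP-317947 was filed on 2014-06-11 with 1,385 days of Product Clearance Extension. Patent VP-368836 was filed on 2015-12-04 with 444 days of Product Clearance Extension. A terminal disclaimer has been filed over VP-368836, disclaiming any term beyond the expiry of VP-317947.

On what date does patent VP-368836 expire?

February 21, 2034

Natural term of VP-368836:
  Base: filing + 17 years → 4 December 2032.
  Product Clearance Extension: +444 days → 21 February 2034.
Expiry of referenced patent VP-317947:
  Base: filing + 17 years → 11 June 2031.
  Product Clearance Extension: +1385 days → 27 March 2035.
Terminal disclaimer: VP-368836 expires on the earlier of 21 February 2034 and 27 March 2035.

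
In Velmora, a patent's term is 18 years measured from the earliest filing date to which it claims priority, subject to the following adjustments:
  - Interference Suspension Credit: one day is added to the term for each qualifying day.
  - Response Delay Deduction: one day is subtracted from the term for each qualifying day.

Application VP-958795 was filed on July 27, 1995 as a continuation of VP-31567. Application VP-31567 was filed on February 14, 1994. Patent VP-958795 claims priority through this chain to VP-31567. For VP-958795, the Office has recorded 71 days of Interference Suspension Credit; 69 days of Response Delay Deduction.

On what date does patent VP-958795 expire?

February 16, 2012

Earliest priority filing: 14 February 1994.
Base term: 14 February 1994 + 18 years → 14 February 2012.
Interference Suspension Credit: +71 days → 25 April 2012.
Response Delay Deduction: −69 days → 16 February 2012.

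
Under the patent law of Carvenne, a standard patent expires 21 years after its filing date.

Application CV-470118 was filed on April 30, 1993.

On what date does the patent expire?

April 30, 2014

Filing date + 21 years → 30 April 2014.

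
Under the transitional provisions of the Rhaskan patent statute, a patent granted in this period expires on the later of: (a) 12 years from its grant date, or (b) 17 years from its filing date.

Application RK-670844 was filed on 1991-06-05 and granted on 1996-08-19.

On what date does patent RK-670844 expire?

(a) grant + 12 years → 19 August 2008.
(b) filing + 17 years → 5 June 2008.
Later of the two: 19 August 2008.

2008-08-19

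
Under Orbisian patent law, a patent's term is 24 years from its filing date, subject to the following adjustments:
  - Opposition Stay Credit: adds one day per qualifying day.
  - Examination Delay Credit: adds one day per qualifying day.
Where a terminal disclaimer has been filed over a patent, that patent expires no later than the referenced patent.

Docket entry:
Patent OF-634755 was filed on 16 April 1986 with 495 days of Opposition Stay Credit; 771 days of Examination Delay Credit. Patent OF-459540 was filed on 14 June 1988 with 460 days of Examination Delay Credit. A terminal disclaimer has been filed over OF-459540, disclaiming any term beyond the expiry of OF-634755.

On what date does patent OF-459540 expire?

September 17, 2013

Natural term of OF-459540:
  Base: filing + 24 years → 14 June 2012.
  Examination Delay Credit: +460 days → 17 September 2013.
Expiry of referenced patent OF-634755:
  Base: filing + 24 years → 16 April 2010.
  Opposition Stay Credit: +495 days → 24 August 2011.
  Examination Delay Credit: +771 days → 3 October 2013.
Terminal disclaimer: OF-459540 expires on the earlier of 17 September 2013 and 3 October 2013.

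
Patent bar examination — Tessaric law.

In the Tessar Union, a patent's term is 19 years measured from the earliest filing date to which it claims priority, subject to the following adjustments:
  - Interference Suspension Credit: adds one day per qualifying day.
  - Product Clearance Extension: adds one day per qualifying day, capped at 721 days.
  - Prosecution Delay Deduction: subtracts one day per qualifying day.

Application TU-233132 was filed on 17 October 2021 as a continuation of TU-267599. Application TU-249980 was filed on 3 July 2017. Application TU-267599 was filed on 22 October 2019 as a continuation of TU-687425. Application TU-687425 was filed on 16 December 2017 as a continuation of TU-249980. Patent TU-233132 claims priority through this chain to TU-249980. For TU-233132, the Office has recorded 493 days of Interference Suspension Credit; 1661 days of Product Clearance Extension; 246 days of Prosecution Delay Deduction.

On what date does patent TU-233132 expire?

February 26, 2039

Earliest priority filing: 3 July 2017.
Base term: 3 July 2017 + 19 years → 3 July 2036.
Interference Suspension Credit: +493 days → 8 November 2037.
Product Clearance Extension: 1661 days claimed exceeds the 721-day cap, so +721 days → 30 October 2039.
Prosecution Delay Deduction: −246 days → 26 February 2039.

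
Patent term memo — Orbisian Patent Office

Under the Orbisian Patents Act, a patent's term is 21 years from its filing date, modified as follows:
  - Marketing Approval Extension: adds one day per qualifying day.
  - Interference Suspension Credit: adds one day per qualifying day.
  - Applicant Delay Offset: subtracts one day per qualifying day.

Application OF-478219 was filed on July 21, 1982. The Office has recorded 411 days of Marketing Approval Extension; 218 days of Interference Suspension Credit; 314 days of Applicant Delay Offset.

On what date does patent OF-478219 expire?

Base term: filing date + 21 years → 21 July 2003.
Marketing Approval Extension: +411 days → 4 September 2004.
Interference Suspension Credit: +218 days → 10 April 2005.
Applicant Delay Offset: −314 days → 31 May 2004.

May 31, 2004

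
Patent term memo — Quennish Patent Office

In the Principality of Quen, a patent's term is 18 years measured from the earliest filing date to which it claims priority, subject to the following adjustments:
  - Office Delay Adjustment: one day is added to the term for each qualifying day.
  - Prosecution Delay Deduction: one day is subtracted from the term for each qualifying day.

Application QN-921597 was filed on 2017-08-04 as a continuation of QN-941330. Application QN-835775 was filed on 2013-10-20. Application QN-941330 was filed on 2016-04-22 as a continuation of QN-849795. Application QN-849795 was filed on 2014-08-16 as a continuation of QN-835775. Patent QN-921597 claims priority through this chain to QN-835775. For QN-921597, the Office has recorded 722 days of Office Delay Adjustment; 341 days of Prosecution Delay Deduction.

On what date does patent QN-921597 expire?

November 4, 2032

Earliest priority filing: 20 October 2013.
Base term: 20 October 2013 + 18 years → 20 October 2031.
Office Delay Adjustment: +722 days → 11 October 2033.
Prosecution Delay Deduction: −341 days → 4 November 2032.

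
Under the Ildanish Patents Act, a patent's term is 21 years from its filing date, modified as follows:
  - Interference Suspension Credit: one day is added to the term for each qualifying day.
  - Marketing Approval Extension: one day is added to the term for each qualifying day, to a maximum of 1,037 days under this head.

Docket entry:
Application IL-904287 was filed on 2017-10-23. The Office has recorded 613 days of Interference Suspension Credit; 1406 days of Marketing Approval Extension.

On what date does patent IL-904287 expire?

Base term: filing date + 21 years → 23 October 2038.
Interference Suspension Credit: +613 days → 27 June 2040.
Marketing Approval Extension: 1406 days claimed exceeds the 1037-day cap, so +1037 days → 30 April 2043.

2043-04-30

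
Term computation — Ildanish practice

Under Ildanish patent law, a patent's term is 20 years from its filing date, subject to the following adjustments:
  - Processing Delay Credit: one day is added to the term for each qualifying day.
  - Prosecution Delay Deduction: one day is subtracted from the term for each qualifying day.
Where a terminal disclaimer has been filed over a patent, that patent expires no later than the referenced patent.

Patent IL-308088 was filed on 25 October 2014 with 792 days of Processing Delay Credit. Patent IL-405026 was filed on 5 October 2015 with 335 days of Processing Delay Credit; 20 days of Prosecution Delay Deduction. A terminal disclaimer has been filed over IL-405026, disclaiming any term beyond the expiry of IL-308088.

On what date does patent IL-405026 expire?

2036-08-15

Natural term of IL-405026:
  Base: filing + 20 years → 5 October 2035.
  Processing Delay Credit: +335 days → 4 September 2036.
  Prosecution Delay Deduction: −20 days → 15 August 2036.
Expiry of referenced patent IL-308088:
  Base: filing + 20 years → 25 October 2034.
  Processing Delay Credit: +792 days → 25 December 2036.
Terminal disclaimer: IL-405026 expires on the earlier of 15 August 2036 and 25 December 2036.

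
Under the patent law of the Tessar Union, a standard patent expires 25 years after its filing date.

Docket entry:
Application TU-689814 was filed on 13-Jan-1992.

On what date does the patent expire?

Filing date + 25 years → 13 January 2017.

January 13, 2017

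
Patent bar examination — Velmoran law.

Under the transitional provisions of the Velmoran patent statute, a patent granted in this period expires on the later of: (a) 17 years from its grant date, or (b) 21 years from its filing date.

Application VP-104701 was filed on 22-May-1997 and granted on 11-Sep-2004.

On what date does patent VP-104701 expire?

2021-09-11

(a) grant + 17 years → 11 September 2021.
(b) filing + 21 years → 22 May 2018.
Later of the two: 11 September 2021.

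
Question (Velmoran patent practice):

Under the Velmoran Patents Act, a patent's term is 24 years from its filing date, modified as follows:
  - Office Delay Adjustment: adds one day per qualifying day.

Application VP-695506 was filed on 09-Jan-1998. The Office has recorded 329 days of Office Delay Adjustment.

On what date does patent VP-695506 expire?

December 4, 2022

Base term: filing date + 24 years → 9 January 2022.
Office Delay Adjustment: +329 days → 4 December 2022.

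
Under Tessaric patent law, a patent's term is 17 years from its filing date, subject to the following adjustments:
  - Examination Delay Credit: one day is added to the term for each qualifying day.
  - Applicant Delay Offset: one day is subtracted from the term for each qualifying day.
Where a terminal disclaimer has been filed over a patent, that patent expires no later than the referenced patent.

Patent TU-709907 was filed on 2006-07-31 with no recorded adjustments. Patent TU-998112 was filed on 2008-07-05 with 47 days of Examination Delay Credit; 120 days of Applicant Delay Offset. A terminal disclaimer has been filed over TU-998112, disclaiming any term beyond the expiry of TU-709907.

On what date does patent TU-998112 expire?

July 31, 2023

Natural term of TU-998112:
  Base: filing + 17 years → 5 July 2025.
  Examination Delay Credit: +47 days → 21 August 2025.
  Applicant Delay Offset: −120 days → 23 April 2025.
Expiry of referenced patent TU-709907:
  Base: filing + 17 years → 31 July 2023.
Terminal disclaimer: TU-998112 expires on the earlier of 23 April 2025 and 31 July 2023.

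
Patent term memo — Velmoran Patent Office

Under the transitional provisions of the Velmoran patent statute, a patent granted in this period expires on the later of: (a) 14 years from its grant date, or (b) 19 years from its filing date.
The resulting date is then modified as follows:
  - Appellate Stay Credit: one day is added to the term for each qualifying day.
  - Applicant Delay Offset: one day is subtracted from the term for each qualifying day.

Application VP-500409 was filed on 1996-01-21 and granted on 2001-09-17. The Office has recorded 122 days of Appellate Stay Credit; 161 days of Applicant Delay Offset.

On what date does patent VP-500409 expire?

(a) grant + 14 years → 17 September 2015.
(b) filing + 19 years → 21 January 2015.
Later of the two: 17 September 2015.
Appellate Stay Credit: +122 days → 17 January 2016.
Applicant Delay Offset: −161 days → 9 August 2015.

2015-08-09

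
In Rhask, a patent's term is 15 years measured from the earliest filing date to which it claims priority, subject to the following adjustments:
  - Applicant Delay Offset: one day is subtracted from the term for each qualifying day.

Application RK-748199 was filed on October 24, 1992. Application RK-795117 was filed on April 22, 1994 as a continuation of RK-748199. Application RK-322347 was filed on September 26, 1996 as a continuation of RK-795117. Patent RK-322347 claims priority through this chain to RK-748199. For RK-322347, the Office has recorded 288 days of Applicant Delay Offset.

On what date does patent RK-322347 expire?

Earliest priority filing: 24 October 1992.
Base term: 24 October 1992 + 15 years → 24 October 2007.
Applicant Delay Offset: −288 days → 9 January 2007.

2007-01-09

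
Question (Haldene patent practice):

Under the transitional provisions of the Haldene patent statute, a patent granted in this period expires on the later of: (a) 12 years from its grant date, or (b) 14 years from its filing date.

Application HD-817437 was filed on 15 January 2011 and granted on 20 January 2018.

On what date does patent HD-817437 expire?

January 20, 2030

(a) grant + 12 years → 20 January 2030.
(b) filing + 14 years → 15 January 2025.
Later of the two: 20 January 2030.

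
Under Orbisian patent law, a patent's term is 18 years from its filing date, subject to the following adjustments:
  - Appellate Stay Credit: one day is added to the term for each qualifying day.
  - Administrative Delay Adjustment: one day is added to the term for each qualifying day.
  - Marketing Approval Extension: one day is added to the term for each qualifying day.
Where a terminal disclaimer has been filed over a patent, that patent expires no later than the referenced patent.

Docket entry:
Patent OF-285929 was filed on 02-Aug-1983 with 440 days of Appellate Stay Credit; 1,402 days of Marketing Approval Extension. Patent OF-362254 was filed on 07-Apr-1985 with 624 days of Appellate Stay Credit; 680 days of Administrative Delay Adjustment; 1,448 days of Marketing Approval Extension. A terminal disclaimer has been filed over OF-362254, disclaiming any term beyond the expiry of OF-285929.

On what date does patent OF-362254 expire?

Natural term of OF-362254:
  Base: filing + 18 years → 7 April 2003.
  Appellate Stay Credit: +624 days → 21 December 2004.
  Administrative Delay Adjustment: +680 days → 1 November 2006.
  Marketing Approval Extension: +1448 days → 19 October 2010.
Expiry of referenced patent OF-285929:
  Base: filing + 18 years → 2 August 2001.
  Appellate Stay Credit: +440 days → 16 October 2002.
  Marketing Approval Extension: +1402 days → 18 August 2006.
Terminal disclaimer: OF-362254 expires on the earlier of 19 October 2010 and 18 August 2006.

August 18, 2006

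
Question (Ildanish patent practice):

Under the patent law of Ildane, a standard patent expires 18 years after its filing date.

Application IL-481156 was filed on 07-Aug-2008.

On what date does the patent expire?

2026-08-07

Filing date + 18 years → 7 August 2026.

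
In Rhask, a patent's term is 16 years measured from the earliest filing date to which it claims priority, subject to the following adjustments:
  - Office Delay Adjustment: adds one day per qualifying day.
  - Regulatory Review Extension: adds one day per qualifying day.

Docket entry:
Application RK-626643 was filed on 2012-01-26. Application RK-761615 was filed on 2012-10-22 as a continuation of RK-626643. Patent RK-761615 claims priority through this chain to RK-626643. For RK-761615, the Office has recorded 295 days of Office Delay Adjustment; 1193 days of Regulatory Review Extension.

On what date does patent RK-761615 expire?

February 22, 2032

Earliest priority filing: 26 January 2012.
Base term: 26 January 2012 + 16 years → 26 January 2028.
Office Delay Adjustment: +295 days → 16 November 2028.
Regulatory Review Extension: +1193 days → 22 February 2032.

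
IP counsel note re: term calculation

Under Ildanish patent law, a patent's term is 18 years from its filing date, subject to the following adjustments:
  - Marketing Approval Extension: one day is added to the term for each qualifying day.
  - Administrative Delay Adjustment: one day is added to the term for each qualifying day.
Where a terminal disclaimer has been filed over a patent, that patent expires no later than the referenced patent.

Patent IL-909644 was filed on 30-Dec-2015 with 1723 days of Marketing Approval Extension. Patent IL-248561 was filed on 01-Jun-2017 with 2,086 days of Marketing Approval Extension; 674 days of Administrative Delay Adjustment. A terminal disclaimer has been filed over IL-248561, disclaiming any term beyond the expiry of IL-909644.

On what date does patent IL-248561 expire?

Natural term of IL-248561:
  Base: filing + 18 years → 1 June 2035.
  Marketing Approval Extension: +2086 days → 15 February 2041.
  Administrative Delay Adjustment: +674 days → 21 December 2042.
Expiry of referenced patent IL-909644:
  Base: filing + 18 years → 30 December 2033.
  Marketing Approval Extension: +1723 days → 18 September 2038.
Terminal disclaimer: IL-248561 expires on the earlier of 21 December 2042 and 18 September 2038.

September 18, 2038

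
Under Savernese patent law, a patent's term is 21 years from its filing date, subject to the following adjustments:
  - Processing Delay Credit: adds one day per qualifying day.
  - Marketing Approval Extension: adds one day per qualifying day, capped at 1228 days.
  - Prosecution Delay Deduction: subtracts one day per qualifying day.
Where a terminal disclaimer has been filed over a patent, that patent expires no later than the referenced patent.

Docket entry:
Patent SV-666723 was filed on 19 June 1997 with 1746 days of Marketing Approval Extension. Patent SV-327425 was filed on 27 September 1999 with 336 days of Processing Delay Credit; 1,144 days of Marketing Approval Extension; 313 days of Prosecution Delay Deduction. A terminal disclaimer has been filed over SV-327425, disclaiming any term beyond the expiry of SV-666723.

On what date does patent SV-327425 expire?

Natural term of SV-327425:
  Base: filing + 21 years → 27 September 2020.
  Processing Delay Credit: +336 days → 29 August 2021.
  Marketing Approval Extension: 1144 days (within the 1228-day cap) → +1144 days → 16 October 2024.
  Prosecution Delay Deduction: −313 days → 8 December 2023.
Expiry of referenced patent SV-666723:
  Base: filing + 21 years → 19 June 2018.
  Marketing Approval Extension: 1746 days claimed exceeds the 1228-day cap, so +1228 days → 29 October 2021.
Terminal disclaimer: SV-327425 expires on the earlier of 8 December 2023 and 29 October 2021.

October 29, 2021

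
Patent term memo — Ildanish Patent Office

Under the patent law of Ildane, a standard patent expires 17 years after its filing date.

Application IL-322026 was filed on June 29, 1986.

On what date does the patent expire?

Filing date + 17 years → 29 June 2003.

2003-06-29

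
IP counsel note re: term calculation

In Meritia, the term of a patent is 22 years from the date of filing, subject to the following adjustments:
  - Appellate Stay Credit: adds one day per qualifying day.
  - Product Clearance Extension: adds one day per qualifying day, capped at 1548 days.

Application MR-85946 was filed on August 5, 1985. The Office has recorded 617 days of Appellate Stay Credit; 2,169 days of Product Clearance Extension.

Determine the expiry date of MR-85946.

Base term: filing date + 22 years → 5 August 2007.
Appellate Stay Credit: +617 days → 13 April 2009.
Product Clearance Extension: 2169 days claimed exceeds the 1548-day cap, so +1548 days → 9 July 2013.

2013-07-09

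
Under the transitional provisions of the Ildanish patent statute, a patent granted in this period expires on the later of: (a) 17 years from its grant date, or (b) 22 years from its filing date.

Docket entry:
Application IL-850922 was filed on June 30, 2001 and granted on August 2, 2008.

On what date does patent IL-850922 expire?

August 2, 2025

(a) grant + 17 years → 2 August 2025.
(b) filing + 22 years → 30 June 2023.
Later of the two: 2 August 2025.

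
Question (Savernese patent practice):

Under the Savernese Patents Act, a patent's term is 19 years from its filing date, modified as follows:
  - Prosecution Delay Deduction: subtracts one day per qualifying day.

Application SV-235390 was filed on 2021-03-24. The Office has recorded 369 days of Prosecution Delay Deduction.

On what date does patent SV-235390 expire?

March 21, 2039

Base term: filing date + 19 years → 24 March 2040.
Prosecution Delay Deduction: −369 days → 21 March 2039.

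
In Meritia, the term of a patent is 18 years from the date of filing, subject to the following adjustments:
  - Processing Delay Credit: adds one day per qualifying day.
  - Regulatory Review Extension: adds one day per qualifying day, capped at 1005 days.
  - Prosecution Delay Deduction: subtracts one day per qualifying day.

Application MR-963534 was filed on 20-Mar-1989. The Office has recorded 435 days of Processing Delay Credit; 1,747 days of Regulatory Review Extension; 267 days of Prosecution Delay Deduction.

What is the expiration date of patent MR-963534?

Base term: filing date + 18 years → 20 March 2007.
Processing Delay Credit: +435 days → 28 May 2008.
Regulatory Review Extension: 1747 days claimed exceeds the 1005-day cap, so +1005 days → 27 February 2011.
Prosecution Delay Deduction: −267 days → 5 June 2010.

June 5, 2010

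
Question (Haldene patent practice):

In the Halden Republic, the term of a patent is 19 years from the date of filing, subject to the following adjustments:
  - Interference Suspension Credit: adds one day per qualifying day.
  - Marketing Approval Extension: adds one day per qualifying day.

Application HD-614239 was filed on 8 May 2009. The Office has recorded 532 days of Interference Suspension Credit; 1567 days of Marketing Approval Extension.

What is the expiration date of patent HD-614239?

Base term: filing date + 19 years → 8 May 2028.
Interference Suspension Credit: +532 days → 22 October 2029.
Marketing Approval Extension: +1567 days → 5 February 2034.

February 5, 2034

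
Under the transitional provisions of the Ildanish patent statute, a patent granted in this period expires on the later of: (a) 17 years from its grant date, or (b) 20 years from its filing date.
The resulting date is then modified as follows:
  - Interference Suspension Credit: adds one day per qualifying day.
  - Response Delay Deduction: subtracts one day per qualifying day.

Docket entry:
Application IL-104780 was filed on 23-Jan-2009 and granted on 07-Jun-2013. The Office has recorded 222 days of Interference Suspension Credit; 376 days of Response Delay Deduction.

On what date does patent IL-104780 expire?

January 4, 2030

(a) grant + 17 years → 7 June 2030.
(b) filing + 20 years → 23 January 2029.
Later of the two: 7 June 2030.
Interference Suspension Credit: +222 days → 15 January 2031.
Response Delay Deduction: −376 days → 4 January 2030.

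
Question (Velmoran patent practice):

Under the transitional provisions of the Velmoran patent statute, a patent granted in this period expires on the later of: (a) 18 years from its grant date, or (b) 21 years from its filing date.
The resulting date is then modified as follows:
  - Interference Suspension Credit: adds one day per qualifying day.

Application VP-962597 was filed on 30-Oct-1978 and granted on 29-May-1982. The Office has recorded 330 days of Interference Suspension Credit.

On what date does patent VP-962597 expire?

(a) grant + 18 years → 29 May 2000.
(b) filing + 21 years → 30 October 1999.
Later of the two: 29 May 2000.
Interference Suspension Credit: +330 days → 24 April 2001.

April 24, 2001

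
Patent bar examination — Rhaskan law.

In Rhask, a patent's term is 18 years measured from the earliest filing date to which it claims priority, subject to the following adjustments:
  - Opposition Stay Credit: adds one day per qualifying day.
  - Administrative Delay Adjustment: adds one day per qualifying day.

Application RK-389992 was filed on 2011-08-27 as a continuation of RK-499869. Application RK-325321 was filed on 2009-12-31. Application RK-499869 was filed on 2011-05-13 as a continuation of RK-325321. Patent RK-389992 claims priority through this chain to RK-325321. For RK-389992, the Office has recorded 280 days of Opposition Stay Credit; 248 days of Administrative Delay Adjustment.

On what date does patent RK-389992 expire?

June 11, 2029

Earliest priority filing: 31 December 2009.
Base term: 31 December 2009 + 18 years → 31 December 2027.
Opposition Stay Credit: +280 days → 6 October 2028.
Administrative Delay Adjustment: +248 days → 11 June 2029.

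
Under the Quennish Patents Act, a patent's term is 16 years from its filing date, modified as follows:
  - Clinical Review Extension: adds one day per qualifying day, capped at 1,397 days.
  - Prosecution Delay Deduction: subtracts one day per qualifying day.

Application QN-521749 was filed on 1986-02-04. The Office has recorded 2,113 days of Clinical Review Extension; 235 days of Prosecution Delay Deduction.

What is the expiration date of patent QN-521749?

2005-04-11

Base term: filing date + 16 years → 4 February 2002.
Clinical Review Extension: 2113 days claimed exceeds the 1397-day cap, so +1397 days → 2 December 2005.
Prosecution Delay Deduction: −235 days → 11 April 2005.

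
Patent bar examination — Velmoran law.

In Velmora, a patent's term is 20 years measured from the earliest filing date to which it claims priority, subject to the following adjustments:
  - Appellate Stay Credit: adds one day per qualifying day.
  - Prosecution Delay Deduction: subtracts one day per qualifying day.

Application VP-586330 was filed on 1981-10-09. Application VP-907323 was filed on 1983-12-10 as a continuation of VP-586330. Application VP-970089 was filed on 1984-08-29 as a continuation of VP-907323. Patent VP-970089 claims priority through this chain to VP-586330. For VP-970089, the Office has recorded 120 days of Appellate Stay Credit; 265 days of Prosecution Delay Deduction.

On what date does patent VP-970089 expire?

May 17, 2001

Earliest priority filing: 9 October 1981.
Base term: 9 October 1981 + 20 years → 9 October 2001.
Appellate Stay Credit: +120 days → 6 February 2002.
Prosecution Delay Deduction: −265 days → 17 May 2001.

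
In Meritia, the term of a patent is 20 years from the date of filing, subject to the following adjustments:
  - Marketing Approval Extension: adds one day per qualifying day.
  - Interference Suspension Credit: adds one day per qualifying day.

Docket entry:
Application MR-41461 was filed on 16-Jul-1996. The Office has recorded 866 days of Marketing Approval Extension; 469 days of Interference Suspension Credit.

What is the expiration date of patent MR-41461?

2020-03-12

Base term: filing date + 20 years → 16 July 2016.
Marketing Approval Extension: +866 days → 29 November 2018.
Interference Suspension Credit: +469 days → 12 March 2020.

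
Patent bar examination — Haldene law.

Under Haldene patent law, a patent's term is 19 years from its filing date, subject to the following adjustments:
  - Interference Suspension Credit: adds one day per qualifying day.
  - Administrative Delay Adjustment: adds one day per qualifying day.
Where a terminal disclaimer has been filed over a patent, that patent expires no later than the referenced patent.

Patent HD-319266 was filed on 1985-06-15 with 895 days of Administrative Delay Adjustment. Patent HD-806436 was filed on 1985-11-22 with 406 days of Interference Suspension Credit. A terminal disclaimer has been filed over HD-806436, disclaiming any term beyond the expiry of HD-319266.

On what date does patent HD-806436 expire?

Natural term of HD-806436:
  Base: filing + 19 years → 22 November 2004.
  Interference Suspension Credit: +406 days → 2 January 2006.
Expiry of referenced patent HD-319266:
  Base: filing + 19 years → 15 June 2004.
  Administrative Delay Adjustment: +895 days → 27 November 2006.
Terminal disclaimer: HD-806436 expires on the earlier of 2 January 2006 and 27 November 2006.

2006-01-02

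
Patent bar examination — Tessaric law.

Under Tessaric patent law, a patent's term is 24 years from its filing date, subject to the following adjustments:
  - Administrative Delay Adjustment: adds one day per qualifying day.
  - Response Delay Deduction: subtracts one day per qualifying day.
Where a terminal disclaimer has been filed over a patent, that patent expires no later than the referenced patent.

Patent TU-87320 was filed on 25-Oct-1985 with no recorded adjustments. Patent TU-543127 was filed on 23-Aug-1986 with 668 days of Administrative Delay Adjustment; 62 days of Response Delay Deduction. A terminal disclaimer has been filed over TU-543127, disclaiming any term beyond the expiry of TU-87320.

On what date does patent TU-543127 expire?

October 25, 2009

Natural term of TU-543127:
  Base: filing + 24 years → 23 August 2010.
  Administrative Delay Adjustment: +668 days → 21 June 2012.
  Response Delay Deduction: −62 days → 20 April 2012.
Expiry of referenced patent TU-87320:
  Base: filing + 24 years → 25 October 2009.
Terminal disclaimer: TU-543127 expires on the earlier of 20 April 2012 and 25 October 2009.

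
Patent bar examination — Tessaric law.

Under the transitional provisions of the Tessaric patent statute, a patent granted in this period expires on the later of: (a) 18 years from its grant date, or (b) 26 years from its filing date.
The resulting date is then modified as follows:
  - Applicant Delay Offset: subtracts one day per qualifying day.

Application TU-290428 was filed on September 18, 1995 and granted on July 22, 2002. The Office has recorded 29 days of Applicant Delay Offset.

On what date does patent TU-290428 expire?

2021-08-20

(a) grant + 18 years → 22 July 2020.
(b) filing + 26 years → 18 September 2021.
Later of the two: 18 September 2021.
Applicant Delay Offset: −29 days → 20 August 2021.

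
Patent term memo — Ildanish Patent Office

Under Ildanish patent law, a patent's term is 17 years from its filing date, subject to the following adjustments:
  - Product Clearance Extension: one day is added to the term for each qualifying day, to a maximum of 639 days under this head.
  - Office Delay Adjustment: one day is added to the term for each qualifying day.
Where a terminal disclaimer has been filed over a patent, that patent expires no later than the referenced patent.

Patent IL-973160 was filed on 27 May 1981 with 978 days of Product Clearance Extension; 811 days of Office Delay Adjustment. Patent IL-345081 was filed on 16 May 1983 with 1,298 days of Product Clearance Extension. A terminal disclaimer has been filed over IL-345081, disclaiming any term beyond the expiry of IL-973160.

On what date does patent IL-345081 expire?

Natural term of IL-345081:
  Base: filing + 17 years → 16 May 2000.
  Product Clearance Extension: 1298 days claimed exceeds the 639-day cap, so +639 days → 14 February 2002.
Expiry of referenced patent IL-973160:
  Base: filing + 17 years → 27 May 1998.
  Product Clearance Extension: 978 days claimed exceeds the 639-day cap, so +639 days → 25 February 2000.
  Office Delay Adjustment: +811 days → 16 May 2002.
Terminal disclaimer: IL-345081 expires on the earlier of 14 February 2002 and 16 May 2002.

2002-02-14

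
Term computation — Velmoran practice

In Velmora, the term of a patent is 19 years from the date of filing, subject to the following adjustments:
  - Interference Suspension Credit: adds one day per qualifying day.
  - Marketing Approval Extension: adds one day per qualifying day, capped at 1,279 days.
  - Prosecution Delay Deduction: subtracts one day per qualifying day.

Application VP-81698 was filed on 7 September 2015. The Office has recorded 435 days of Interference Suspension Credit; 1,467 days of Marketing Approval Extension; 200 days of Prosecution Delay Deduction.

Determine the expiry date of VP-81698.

Base term: filing date + 19 years → 7 September 2034.
Interference Suspension Credit: +435 days → 16 November 2035.
Marketing Approval Extension: 1467 days claimed exceeds the 1279-day cap, so +1279 days → 18 May 2039.
Prosecution Delay Deduction: −200 days → 30 October 2038.

October 30, 2038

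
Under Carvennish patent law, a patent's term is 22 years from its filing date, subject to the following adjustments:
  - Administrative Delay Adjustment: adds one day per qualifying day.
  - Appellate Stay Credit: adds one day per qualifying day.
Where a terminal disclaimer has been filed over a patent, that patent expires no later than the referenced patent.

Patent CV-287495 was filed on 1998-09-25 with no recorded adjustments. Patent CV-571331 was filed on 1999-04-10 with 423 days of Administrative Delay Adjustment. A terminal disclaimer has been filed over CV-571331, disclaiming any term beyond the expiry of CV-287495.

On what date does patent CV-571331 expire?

September 25, 2020

Natural term of CV-571331:
  Base: filing + 22 years → 10 April 2021.
  Administrative Delay Adjustment: +423 days → 7 June 2022.
Expiry of referenced patent CV-287495:
  Base: filing + 22 years → 25 September 2020.
Terminal disclaimer: CV-571331 expires on the earlier of 7 June 2022 and 25 September 2020.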